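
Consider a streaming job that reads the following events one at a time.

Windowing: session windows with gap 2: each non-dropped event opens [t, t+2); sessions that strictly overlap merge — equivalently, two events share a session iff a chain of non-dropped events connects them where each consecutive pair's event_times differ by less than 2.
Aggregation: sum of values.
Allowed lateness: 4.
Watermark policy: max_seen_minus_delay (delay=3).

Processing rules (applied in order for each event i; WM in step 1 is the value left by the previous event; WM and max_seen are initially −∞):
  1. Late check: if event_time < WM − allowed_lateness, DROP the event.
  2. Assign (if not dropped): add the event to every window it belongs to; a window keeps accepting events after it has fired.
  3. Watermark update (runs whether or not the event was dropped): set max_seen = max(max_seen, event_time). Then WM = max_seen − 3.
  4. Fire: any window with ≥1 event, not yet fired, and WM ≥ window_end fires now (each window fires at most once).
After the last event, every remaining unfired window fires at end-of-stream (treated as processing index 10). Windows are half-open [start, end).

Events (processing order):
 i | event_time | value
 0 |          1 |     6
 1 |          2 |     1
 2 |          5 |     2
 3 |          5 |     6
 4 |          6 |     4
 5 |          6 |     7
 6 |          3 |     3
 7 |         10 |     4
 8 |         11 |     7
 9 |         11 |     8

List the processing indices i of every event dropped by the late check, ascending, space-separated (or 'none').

none

i=0 t=1 v=6: → [1,3); WM=-2
i=1 t=2 v=1: → [1,4); WM=-1
i=2 t=5 v=2: → [5,7); WM=2
i=3 t=5 v=6: → [5,7); WM=2
i=4 t=6 v=4: → [5,8); WM=3
i=5 t=6 v=7: → [5,8); WM=3
i=6 t=3 v=3: → [1,5); WM=3
i=7 t=10 v=4: → [10,12); WM=7
i=8 t=11 v=7: → [10,13); WM=8
i=9 t=11 v=8: → [10,13); WM=8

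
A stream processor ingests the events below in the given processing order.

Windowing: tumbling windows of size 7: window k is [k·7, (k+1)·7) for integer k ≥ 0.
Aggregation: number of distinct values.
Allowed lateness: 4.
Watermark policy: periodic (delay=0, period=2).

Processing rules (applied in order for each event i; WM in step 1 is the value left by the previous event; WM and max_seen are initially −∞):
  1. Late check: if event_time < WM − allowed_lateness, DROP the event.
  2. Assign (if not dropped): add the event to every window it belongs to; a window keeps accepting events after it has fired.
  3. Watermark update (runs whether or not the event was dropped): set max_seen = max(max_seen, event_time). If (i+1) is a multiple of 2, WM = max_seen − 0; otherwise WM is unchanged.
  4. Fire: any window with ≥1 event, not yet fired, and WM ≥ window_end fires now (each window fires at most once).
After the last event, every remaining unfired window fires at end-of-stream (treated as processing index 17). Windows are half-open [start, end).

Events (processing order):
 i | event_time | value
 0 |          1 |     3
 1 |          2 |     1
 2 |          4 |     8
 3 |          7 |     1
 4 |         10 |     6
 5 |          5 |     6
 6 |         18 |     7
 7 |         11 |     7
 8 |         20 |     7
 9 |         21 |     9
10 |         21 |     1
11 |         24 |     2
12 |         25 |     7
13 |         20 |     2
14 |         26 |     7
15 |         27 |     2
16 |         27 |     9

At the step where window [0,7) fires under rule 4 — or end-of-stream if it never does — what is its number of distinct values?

3

i=0 t=1 v=3: → [0,7); WM=−∞
i=1 t=2 v=1: → [0,7); WM=2
i=2 t=4 v=8: → [0,7); WM=2
i=3 t=7 v=1: → [7,14); WM=7; [0,7) fires=3
i=4 t=10 v=6: → [7,14); WM=7
i=5 t=5 v=6: → [0,7); WM=10
i=6 t=18 v=7: → [14,21); WM=10
i=7 t=11 v=7: → [7,14); WM=18; [7,14) fires=3
i=8 t=20 v=7: → [14,21); WM=18
i=9 t=21 v=9: → [21,28); WM=21; [14,21) fires=1
i=10 t=21 v=1: → [21,28); WM=21
i=11 t=24 v=2: → [21,28); WM=24
i=12 t=25 v=7: → [21,28); WM=24
i=13 t=20 v=2: → [14,21); WM=25
i=14 t=26 v=7: → [21,28); WM=25
i=15 t=27 v=2: → [21,28); WM=27
i=16 t=27 v=9: → [21,28); WM=27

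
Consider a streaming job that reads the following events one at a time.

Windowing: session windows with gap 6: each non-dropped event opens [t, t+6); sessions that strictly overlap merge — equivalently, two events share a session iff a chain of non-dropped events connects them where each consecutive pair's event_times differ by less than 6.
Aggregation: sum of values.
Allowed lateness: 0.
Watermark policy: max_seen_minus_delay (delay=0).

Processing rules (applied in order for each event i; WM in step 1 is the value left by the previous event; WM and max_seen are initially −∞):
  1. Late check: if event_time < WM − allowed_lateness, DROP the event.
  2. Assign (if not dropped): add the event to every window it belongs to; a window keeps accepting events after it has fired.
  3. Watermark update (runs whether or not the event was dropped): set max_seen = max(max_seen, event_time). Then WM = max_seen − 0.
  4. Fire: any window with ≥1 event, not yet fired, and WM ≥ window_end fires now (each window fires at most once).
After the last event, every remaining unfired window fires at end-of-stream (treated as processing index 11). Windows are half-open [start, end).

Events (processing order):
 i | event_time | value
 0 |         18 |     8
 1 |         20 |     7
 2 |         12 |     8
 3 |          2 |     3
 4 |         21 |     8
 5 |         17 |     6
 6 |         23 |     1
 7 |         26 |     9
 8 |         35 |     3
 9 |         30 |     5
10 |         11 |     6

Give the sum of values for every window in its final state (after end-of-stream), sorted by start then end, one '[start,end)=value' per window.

i=0 t=18 v=8: → [18,24); WM=18
i=1 t=20 v=7: → [18,26); WM=20
i=2 t=12 v=8: DROP (t<20-0); WM=20
i=3 t=2 v=3: DROP (t<20-0); WM=20
i=4 t=21 v=8: → [18,27); WM=21
i=5 t=17 v=6: DROP (t<21-0); WM=21
i=6 t=23 v=1: → [18,29); WM=23
i=7 t=26 v=9: → [18,32); WM=26
i=8 t=35 v=3: → [35,41); WM=35
i=9 t=30 v=5: DROP (t<35-0); WM=35
i=10 t=11 v=6: DROP (t<35-0); WM=35

[18,32)=33 [35,41)=3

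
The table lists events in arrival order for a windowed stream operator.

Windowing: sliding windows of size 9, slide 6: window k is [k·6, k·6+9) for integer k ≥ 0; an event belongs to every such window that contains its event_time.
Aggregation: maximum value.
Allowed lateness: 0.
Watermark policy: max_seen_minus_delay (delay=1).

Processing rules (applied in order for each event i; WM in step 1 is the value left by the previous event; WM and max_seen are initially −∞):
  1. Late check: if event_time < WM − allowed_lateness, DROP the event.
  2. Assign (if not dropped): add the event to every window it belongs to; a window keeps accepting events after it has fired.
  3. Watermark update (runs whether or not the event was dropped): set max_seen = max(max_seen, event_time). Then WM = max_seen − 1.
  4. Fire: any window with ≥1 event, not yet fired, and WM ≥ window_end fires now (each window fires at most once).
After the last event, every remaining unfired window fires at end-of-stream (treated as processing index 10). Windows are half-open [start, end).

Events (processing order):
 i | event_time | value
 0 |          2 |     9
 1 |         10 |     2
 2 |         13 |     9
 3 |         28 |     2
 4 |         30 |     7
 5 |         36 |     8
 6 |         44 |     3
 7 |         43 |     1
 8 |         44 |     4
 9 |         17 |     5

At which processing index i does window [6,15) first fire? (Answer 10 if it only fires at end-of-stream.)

3

i=0 t=2 v=9: → [0,9); WM=1
i=1 t=10 v=2: → [6,15); WM=9; [0,9) fires=9
i=2 t=13 v=9: → [12,21),[6,15); WM=12
i=3 t=28 v=2: → [24,33); WM=27; [6,15) fires=9 [12,21) fires=9
i=4 t=30 v=7: → [30,39),[24,33); WM=29
i=5 t=36 v=8: → [36,45),[30,39); WM=35; [24,33) fires=7
i=6 t=44 v=3: → [42,51),[36,45); WM=43; [30,39) fires=8
i=7 t=43 v=1: → [42,51),[36,45); WM=43
i=8 t=44 v=4: → [42,51),[36,45); WM=43
i=9 t=17 v=5: DROP (t<43-0); WM=43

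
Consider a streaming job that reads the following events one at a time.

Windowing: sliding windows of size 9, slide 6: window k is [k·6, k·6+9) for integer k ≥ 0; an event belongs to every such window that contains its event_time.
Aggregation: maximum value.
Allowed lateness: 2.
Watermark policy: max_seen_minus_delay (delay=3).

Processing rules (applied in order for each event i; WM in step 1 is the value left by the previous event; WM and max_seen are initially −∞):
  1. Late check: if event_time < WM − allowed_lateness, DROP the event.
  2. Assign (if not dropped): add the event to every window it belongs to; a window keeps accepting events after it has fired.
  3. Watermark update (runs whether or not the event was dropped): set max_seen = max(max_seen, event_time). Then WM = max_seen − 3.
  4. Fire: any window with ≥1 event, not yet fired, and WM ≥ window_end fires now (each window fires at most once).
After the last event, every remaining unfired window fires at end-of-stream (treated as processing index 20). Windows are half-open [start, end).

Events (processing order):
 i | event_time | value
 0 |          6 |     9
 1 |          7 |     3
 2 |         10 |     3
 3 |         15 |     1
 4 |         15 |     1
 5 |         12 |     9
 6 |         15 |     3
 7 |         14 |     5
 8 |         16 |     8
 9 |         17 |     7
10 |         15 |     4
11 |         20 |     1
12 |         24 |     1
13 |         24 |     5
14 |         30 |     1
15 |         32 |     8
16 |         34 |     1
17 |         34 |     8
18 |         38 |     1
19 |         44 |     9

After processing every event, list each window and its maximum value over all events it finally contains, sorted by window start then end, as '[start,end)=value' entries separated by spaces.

i=0 t=6 v=9: → [6,15),[0,9); WM=3
i=1 t=7 v=3: → [6,15),[0,9); WM=4
i=2 t=10 v=3: → [6,15); WM=7
i=3 t=15 v=1: → [12,21); WM=12; [0,9) fires=9
i=4 t=15 v=1: → [12,21); WM=12
i=5 t=12 v=9: → [12,21),[6,15); WM=12
i=6 t=15 v=3: → [12,21); WM=12
i=7 t=14 v=5: → [12,21),[6,15); WM=12
i=8 t=16 v=8: → [12,21); WM=13
i=9 t=17 v=7: → [12,21); WM=14
i=10 t=15 v=4: → [12,21); WM=14
i=11 t=20 v=1: → [18,27),[12,21); WM=17; [6,15) fires=9
i=12 t=24 v=1: → [24,33),[18,27); WM=21; [12,21) fires=9
i=13 t=24 v=5: → [24,33),[18,27); WM=21
i=14 t=30 v=1: → [30,39),[24,33); WM=27; [18,27) fires=5
i=15 t=32 v=8: → [30,39),[24,33); WM=29
i=16 t=34 v=1: → [30,39); WM=31
i=17 t=34 v=8: → [30,39); WM=31
i=18 t=38 v=1: → [36,45),[30,39); WM=35; [24,33) fires=8
i=19 t=44 v=9: → [42,51),[36,45); WM=41; [30,39) fires=8

[0,9)=9 [6,15)=9 [12,21)=9 [18,27)=5 [24,33)=8 [30,39)=8 [36,45)=9 [42,51)=9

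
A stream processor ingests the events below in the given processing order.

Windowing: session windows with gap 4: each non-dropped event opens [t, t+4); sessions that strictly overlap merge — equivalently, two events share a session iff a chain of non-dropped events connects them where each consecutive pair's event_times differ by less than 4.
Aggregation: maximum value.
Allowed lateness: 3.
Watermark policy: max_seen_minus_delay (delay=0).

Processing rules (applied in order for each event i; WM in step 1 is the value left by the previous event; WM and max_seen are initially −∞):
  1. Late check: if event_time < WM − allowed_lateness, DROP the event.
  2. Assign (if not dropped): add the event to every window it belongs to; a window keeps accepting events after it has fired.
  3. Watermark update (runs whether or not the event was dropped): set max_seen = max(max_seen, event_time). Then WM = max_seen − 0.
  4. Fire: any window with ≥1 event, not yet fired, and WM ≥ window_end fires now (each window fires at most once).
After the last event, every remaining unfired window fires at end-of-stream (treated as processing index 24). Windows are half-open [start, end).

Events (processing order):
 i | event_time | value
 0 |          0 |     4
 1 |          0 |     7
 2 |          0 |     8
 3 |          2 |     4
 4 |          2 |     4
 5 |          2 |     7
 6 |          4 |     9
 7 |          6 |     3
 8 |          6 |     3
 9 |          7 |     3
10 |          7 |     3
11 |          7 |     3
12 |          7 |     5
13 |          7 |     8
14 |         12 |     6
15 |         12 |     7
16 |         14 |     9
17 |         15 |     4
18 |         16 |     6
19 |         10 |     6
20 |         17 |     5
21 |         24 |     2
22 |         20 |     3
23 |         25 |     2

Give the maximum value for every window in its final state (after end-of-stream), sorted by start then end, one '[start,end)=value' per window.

[0,11)=9 [12,21)=9 [24,29)=2

i=0 t=0 v=4: → [0,4); WM=0
i=1 t=0 v=7: → [0,4); WM=0
i=2 t=0 v=8: → [0,4); WM=0
i=3 t=2 v=4: → [0,6); WM=2
i=4 t=2 v=4: → [0,6); WM=2
i=5 t=2 v=7: → [0,6); WM=2
i=6 t=4 v=9: → [0,8); WM=4
i=7 t=6 v=3: → [0,10); WM=6
i=8 t=6 v=3: → [0,10); WM=6
i=9 t=7 v=3: → [0,11); WM=7
i=10 t=7 v=3: → [0,11); WM=7
i=11 t=7 v=3: → [0,11); WM=7
i=12 t=7 v=5: → [0,11); WM=7
i=13 t=7 v=8: → [0,11); WM=7
i=14 t=12 v=6: → [12,16); WM=12
i=15 t=12 v=7: → [12,16); WM=12
i=16 t=14 v=9: → [12,18); WM=14
i=17 t=15 v=4: → [12,19); WM=15
i=18 t=16 v=6: → [12,20); WM=16
i=19 t=10 v=6: DROP (t<16-3); WM=16
i=20 t=17 v=5: → [12,21); WM=17
i=21 t=24 v=2: → [24,28); WM=24
i=22 t=20 v=3: DROP (t<24-3); WM=24
i=23 t=25 v=2: → [24,29); WM=25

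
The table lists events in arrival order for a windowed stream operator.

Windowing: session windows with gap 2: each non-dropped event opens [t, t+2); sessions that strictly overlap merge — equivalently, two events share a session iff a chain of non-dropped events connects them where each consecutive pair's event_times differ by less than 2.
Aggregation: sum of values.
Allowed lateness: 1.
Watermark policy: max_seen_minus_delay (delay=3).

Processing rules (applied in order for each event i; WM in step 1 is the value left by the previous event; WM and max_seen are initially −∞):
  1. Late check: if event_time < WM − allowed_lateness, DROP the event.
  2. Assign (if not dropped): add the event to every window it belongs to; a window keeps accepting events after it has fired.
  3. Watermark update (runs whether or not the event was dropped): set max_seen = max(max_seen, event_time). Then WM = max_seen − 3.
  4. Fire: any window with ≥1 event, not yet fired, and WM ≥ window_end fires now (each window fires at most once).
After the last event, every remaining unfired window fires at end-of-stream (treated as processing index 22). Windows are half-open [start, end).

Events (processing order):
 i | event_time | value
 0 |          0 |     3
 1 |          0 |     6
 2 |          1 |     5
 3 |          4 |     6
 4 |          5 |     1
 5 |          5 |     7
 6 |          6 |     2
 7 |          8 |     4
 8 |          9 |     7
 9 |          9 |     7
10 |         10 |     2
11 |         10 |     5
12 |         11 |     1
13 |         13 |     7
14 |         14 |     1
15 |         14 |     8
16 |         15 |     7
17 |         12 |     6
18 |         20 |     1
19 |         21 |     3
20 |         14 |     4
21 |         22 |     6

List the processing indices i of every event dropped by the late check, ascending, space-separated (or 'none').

i=0 t=0 v=3: → [0,2); WM=-3
i=1 t=0 v=6: → [0,2); WM=-3
i=2 t=1 v=5: → [0,3); WM=-2
i=3 t=4 v=6: → [4,6); WM=1
i=4 t=5 v=1: → [4,7); WM=2
i=5 t=5 v=7: → [4,7); WM=2
i=6 t=6 v=2: → [4,8); WM=3
i=7 t=8 v=4: → [8,10); WM=5
i=8 t=9 v=7: → [8,11); WM=6
i=9 t=9 v=7: → [8,11); WM=6
i=10 t=10 v=2: → [8,12); WM=7
i=11 t=10 v=5: → [8,12); WM=7
i=12 t=11 v=1: → [8,13); WM=8
i=13 t=13 v=7: → [13,15); WM=10
i=14 t=14 v=1: → [13,16); WM=11
i=15 t=14 v=8: → [13,16); WM=11
i=16 t=15 v=7: → [13,17); WM=12
i=17 t=12 v=6: → [8,17); WM=12
i=18 t=20 v=1: → [20,22); WM=17
i=19 t=21 v=3: → [20,23); WM=18
i=20 t=14 v=4: DROP (t<18-1); WM=18
i=21 t=22 v=6: → [20,24); WM=19

20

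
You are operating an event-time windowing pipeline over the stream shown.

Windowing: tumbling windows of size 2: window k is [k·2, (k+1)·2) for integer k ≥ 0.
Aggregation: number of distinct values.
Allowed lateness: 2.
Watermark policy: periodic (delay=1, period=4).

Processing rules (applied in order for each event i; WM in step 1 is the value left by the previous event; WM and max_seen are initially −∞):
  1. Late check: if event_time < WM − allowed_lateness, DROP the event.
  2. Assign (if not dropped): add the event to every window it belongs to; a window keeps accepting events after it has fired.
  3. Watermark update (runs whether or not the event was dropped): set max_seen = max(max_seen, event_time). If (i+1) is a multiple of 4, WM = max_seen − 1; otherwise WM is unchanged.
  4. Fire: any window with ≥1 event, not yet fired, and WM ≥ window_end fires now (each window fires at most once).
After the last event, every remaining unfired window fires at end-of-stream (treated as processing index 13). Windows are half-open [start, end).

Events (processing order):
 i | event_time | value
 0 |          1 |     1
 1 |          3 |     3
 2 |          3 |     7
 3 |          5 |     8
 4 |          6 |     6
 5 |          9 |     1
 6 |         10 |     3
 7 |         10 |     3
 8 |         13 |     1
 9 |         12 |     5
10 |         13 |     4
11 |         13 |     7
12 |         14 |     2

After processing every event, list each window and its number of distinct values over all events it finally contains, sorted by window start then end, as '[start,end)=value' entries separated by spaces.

i=0 t=1 v=1: → [0,2); WM=−∞
i=1 t=3 v=3: → [2,4); WM=−∞
i=2 t=3 v=7: → [2,4); WM=−∞
i=3 t=5 v=8: → [4,6); WM=4; [0,2) fires=1 [2,4) fires=2
i=4 t=6 v=6: → [6,8); WM=4
i=5 t=9 v=1: → [8,10); WM=4
i=6 t=10 v=3: → [10,12); WM=4
i=7 t=10 v=3: → [10,12); WM=9; [4,6) fires=1 [6,8) fires=1
i=8 t=13 v=1: → [12,14); WM=9
i=9 t=12 v=5: → [12,14); WM=9
i=10 t=13 v=4: → [12,14); WM=9
i=11 t=13 v=7: → [12,14); WM=12; [8,10) fires=1 [10,12) fires=1
i=12 t=14 v=2: → [14,16); WM=12

[0,2)=1 [2,4)=2 [4,6)=1 [6,8)=1 [8,10)=1 [10,12)=1 [12,14)=4 [14,16)=1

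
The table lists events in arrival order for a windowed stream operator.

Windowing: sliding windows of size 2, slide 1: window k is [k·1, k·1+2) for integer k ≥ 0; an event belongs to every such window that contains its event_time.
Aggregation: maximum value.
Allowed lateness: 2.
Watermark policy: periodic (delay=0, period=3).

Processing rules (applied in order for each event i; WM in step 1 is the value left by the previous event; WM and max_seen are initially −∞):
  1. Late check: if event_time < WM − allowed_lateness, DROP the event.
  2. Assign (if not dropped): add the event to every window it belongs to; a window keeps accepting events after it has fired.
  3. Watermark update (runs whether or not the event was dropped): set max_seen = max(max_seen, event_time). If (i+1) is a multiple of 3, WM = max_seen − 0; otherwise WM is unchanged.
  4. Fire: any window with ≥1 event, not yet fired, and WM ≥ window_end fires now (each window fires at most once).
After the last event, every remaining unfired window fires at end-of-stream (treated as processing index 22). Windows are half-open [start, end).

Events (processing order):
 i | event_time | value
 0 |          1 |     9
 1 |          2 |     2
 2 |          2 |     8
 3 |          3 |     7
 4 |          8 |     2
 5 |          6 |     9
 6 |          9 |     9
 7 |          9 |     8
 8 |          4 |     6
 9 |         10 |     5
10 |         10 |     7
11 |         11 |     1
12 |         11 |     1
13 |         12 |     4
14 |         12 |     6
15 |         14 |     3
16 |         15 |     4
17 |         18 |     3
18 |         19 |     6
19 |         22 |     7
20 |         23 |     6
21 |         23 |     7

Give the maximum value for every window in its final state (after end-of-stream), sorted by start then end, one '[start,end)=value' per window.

[0,2)=9 [1,3)=9 [2,4)=8 [3,5)=7 [5,7)=9 [6,8)=9 [7,9)=2 [8,10)=9 [9,11)=9 [10,12)=7 [11,13)=6 [12,14)=6 [13,15)=3 [14,16)=4 [15,17)=4 [17,19)=3 [18,20)=6 [19,21)=6 [21,23)=7 [22,24)=7 [23,25)=7

i=0 t=1 v=9: → [1,3),[0,2); WM=−∞
i=1 t=2 v=2: → [2,4),[1,3); WM=−∞
i=2 t=2 v=8: → [2,4),[1,3); WM=2; [0,2) fires=9
i=3 t=3 v=7: → [3,5),[2,4); WM=2
i=4 t=8 v=2: → [8,10),[7,9); WM=2
i=5 t=6 v=9: → [6,8),[5,7); WM=8; [1,3) fires=9 [2,4) fires=8 [3,5) fires=7 [5,7) fires=9 [6,8) fires=9
i=6 t=9 v=9: → [9,11),[8,10); WM=8
i=7 t=9 v=8: → [9,11),[8,10); WM=8
i=8 t=4 v=6: DROP (t<8-2); WM=9; [7,9) fires=2
i=9 t=10 v=5: → [10,12),[9,11); WM=9
i=10 t=10 v=7: → [10,12),[9,11); WM=9
i=11 t=11 v=1: → [11,13),[10,12); WM=11; [8,10) fires=9 [9,11) fires=9
i=12 t=11 v=1: → [11,13),[10,12); WM=11
i=13 t=12 v=4: → [12,14),[11,13); WM=11
i=14 t=12 v=6: → [12,14),[11,13); WM=12; [10,12) fires=7
i=15 t=14 v=3: → [14,16),[13,15); WM=12
i=16 t=15 v=4: → [15,17),[14,16); WM=12
i=17 t=18 v=3: → [18,20),[17,19); WM=18; [11,13) fires=6 [12,14) fires=6 [13,15) fires=3 [14,16) fires=4 [15,17) fires=4
i=18 t=19 v=6: → [19,21),[18,20); WM=18
i=19 t=22 v=7: → [22,24),[21,23); WM=18
i=20 t=23 v=6: → [23,25),[22,24); WM=23; [17,19) fires=3 [18,20) fires=6 [19,21) fires=6 [21,23) fires=7
i=21 t=23 v=7: → [23,25),[22,24); WM=23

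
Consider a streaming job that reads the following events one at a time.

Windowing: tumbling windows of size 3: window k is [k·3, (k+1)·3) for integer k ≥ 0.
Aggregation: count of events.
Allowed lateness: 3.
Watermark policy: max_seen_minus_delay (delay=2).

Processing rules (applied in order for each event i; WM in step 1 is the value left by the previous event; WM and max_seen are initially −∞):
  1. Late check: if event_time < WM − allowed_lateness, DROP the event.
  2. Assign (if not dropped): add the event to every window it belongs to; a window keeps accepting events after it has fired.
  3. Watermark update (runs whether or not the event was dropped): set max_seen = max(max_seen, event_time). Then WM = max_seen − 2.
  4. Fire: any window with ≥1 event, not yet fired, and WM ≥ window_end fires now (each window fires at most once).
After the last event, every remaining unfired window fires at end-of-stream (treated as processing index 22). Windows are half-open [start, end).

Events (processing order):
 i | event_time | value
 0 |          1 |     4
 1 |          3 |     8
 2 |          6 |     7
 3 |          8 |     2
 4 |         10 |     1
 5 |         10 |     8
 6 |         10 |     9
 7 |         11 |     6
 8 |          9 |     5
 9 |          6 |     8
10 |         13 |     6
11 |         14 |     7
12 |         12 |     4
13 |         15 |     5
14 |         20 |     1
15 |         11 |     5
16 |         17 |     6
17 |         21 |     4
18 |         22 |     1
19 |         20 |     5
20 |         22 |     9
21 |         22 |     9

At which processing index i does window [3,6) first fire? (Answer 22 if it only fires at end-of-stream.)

3

i=0 t=1 v=4: → [0,3); WM=-1
i=1 t=3 v=8: → [3,6); WM=1
i=2 t=6 v=7: → [6,9); WM=4; [0,3) fires=1
i=3 t=8 v=2: → [6,9); WM=6; [3,6) fires=1
i=4 t=10 v=1: → [9,12); WM=8
i=5 t=10 v=8: → [9,12); WM=8
i=6 t=10 v=9: → [9,12); WM=8
i=7 t=11 v=6: → [9,12); WM=9; [6,9) fires=2
i=8 t=9 v=5: → [9,12); WM=9
i=9 t=6 v=8: → [6,9); WM=9
i=10 t=13 v=6: → [12,15); WM=11
i=11 t=14 v=7: → [12,15); WM=12; [9,12) fires=5
i=12 t=12 v=4: → [12,15); WM=12
i=13 t=15 v=5: → [15,18); WM=13
i=14 t=20 v=1: → [18,21); WM=18; [12,15) fires=3 [15,18) fires=1
i=15 t=11 v=5: DROP (t<18-3); WM=18
i=16 t=17 v=6: → [15,18); WM=18
i=17 t=21 v=4: → [21,24); WM=19
i=18 t=22 v=1: → [21,24); WM=20
i=19 t=20 v=5: → [18,21); WM=20
i=20 t=22 v=9: → [21,24); WM=20
i=21 t=22 v=9: → [21,24); WM=20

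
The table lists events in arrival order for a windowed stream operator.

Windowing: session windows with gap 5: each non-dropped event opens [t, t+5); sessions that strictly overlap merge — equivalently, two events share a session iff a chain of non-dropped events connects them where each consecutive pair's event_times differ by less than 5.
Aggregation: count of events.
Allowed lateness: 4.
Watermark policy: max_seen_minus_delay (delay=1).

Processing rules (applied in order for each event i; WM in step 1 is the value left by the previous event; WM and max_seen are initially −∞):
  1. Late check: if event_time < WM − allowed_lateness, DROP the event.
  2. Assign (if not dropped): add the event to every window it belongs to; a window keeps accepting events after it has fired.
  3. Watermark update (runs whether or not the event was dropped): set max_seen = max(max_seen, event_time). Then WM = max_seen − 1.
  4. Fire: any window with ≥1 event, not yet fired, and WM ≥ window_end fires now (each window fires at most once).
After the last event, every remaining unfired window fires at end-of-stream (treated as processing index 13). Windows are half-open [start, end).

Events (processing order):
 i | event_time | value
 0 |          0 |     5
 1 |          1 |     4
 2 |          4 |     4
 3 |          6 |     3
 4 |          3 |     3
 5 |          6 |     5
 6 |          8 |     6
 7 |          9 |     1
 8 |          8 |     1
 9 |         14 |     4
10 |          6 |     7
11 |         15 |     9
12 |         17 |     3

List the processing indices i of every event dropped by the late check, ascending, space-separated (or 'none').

i=0 t=0 v=5: → [0,5); WM=-1
i=1 t=1 v=4: → [0,6); WM=0
i=2 t=4 v=4: → [0,9); WM=3
i=3 t=6 v=3: → [0,11); WM=5
i=4 t=3 v=3: → [0,11); WM=5
i=5 t=6 v=5: → [0,11); WM=5
i=6 t=8 v=6: → [0,13); WM=7
i=7 t=9 v=1: → [0,14); WM=8
i=8 t=8 v=1: → [0,14); WM=8
i=9 t=14 v=4: → [14,19); WM=13
i=10 t=6 v=7: DROP (t<13-4); WM=13
i=11 t=15 v=9: → [14,20); WM=14
i=12 t=17 v=3: → [14,22); WM=16

10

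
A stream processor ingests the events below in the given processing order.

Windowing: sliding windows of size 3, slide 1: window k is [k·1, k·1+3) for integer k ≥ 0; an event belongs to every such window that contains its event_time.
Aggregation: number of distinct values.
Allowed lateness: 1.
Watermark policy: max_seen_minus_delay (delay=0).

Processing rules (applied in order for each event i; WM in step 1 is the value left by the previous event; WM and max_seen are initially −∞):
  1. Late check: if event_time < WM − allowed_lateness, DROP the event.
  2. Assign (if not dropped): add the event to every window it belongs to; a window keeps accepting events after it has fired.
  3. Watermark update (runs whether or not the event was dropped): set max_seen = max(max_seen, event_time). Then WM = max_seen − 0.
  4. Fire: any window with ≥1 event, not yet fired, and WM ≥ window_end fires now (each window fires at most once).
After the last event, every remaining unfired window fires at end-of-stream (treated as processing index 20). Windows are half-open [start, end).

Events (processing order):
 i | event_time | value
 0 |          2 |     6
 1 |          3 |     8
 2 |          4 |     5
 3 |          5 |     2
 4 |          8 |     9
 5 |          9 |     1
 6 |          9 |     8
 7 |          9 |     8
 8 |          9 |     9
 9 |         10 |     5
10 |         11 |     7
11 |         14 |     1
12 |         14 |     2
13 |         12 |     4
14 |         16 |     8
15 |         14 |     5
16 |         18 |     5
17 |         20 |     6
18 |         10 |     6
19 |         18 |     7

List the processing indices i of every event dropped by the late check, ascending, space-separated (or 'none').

i=0 t=2 v=6: → [2,5),[1,4),[0,3); WM=2
i=1 t=3 v=8: → [3,6),[2,5),[1,4); WM=3; [0,3) fires=1
i=2 t=4 v=5: → [4,7),[3,6),[2,5); WM=4; [1,4) fires=2
i=3 t=5 v=2: → [5,8),[4,7),[3,6); WM=5; [2,5) fires=3
i=4 t=8 v=9: → [8,11),[7,10),[6,9); WM=8; [3,6) fires=3 [4,7) fires=2 [5,8) fires=1
i=5 t=9 v=1: → [9,12),[8,11),[7,10); WM=9; [6,9) fires=1
i=6 t=9 v=8: → [9,12),[8,11),[7,10); WM=9
i=7 t=9 v=8: → [9,12),[8,11),[7,10); WM=9
i=8 t=9 v=9: → [9,12),[8,11),[7,10); WM=9
i=9 t=10 v=5: → [10,13),[9,12),[8,11); WM=10; [7,10) fires=3
i=10 t=11 v=7: → [11,14),[10,13),[9,12); WM=11; [8,11) fires=4
i=11 t=14 v=1: → [14,17),[13,16),[12,15); WM=14; [9,12) fires=5 [10,13) fires=2 [11,14) fires=1
i=12 t=14 v=2: → [14,17),[13,16),[12,15); WM=14
i=13 t=12 v=4: DROP (t<14-1); WM=14
i=14 t=16 v=8: → [16,19),[15,18),[14,17); WM=16; [12,15) fires=2 [13,16) fires=2
i=15 t=14 v=5: DROP (t<16-1); WM=16
i=16 t=18 v=5: → [18,21),[17,20),[16,19); WM=18; [14,17) fires=3 [15,18) fires=1
i=17 t=20 v=6: → [20,23),[19,22),[18,21); WM=20; [16,19) fires=2 [17,20) fires=1
i=18 t=10 v=6: DROP (t<20-1); WM=20
i=19 t=18 v=7: DROP (t<20-1); WM=20

13 15 18 19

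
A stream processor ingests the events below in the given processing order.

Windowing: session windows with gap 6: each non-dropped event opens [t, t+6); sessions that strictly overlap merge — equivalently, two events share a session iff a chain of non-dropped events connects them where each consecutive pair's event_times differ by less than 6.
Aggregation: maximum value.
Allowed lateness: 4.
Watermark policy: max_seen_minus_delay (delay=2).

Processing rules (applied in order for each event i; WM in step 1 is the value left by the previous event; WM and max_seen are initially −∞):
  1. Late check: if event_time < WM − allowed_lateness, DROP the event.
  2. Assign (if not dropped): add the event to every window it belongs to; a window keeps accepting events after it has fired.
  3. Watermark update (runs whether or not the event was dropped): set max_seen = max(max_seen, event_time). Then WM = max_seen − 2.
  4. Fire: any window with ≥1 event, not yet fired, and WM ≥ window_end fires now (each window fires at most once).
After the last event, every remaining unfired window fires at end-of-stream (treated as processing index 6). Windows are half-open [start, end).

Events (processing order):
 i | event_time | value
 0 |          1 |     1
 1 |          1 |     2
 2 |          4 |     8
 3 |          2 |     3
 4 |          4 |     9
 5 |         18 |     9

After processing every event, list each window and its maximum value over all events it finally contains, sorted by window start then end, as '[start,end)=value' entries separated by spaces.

i=0 t=1 v=1: → [1,7); WM=-1
i=1 t=1 v=2: → [1,7); WM=-1
i=2 t=4 v=8: → [1,10); WM=2
i=3 t=2 v=3: → [1,10); WM=2
i=4 t=4 v=9: → [1,10); WM=2
i=5 t=18 v=9: → [18,24); WM=16

[1,10)=9 [18,24)=9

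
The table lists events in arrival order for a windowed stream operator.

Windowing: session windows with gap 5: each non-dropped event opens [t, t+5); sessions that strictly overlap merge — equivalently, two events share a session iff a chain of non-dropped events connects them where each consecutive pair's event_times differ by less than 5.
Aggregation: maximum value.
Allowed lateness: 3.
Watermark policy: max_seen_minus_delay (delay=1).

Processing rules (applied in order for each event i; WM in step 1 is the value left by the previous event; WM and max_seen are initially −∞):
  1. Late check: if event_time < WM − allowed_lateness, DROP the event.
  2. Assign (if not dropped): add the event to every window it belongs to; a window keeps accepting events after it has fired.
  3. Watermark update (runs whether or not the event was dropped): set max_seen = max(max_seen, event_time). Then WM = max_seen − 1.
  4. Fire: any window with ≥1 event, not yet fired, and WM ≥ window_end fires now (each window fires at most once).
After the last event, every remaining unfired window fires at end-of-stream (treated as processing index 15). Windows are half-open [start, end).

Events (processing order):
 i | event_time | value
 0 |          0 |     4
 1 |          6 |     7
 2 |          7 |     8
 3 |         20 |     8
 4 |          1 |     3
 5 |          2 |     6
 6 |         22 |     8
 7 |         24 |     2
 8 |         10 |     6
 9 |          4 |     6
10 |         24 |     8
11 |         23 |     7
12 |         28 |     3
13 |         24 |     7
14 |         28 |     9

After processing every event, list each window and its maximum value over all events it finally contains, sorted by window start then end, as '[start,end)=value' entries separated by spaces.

i=0 t=0 v=4: → [0,5); WM=-1
i=1 t=6 v=7: → [6,11); WM=5
i=2 t=7 v=8: → [6,12); WM=6
i=3 t=20 v=8: → [20,25); WM=19
i=4 t=1 v=3: DROP (t<19-3); WM=19
i=5 t=2 v=6: DROP (t<19-3); WM=19
i=6 t=22 v=8: → [20,27); WM=21
i=7 t=24 v=2: → [20,29); WM=23
i=8 t=10 v=6: DROP (t<23-3); WM=23
i=9 t=4 v=6: DROP (t<23-3); WM=23
i=10 t=24 v=8: → [20,29); WM=23
i=11 t=23 v=7: → [20,29); WM=23
i=12 t=28 v=3: → [20,33); WM=27
i=13 t=24 v=7: → [20,33); WM=27
i=14 t=28 v=9: → [20,33); WM=27

[0,5)=4 [6,12)=8 [20,33)=9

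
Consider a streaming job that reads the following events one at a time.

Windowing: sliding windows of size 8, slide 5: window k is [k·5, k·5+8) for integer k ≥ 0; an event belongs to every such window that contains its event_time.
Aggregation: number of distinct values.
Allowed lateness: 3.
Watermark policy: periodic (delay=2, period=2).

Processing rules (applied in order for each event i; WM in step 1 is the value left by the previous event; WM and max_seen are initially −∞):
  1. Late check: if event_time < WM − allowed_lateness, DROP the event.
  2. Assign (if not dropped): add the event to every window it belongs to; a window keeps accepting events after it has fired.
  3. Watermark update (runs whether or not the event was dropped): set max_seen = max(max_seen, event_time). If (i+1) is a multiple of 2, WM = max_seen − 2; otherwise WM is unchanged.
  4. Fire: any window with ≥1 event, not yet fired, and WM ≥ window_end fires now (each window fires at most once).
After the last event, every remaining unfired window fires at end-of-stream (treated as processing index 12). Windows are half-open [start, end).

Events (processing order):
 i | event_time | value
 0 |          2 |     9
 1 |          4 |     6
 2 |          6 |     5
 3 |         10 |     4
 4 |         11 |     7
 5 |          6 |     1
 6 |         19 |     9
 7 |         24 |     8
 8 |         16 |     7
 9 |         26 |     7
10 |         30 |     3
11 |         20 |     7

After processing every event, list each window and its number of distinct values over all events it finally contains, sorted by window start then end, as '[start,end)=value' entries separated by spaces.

[0,8)=4 [5,13)=4 [10,18)=2 [15,23)=1 [20,28)=2 [25,33)=2 [30,38)=1

i=0 t=2 v=9: → [0,8); WM=−∞
i=1 t=4 v=6: → [0,8); WM=2
i=2 t=6 v=5: → [5,13),[0,8); WM=2
i=3 t=10 v=4: → [10,18),[5,13); WM=8; [0,8) fires=3
i=4 t=11 v=7: → [10,18),[5,13); WM=8
i=5 t=6 v=1: → [5,13),[0,8); WM=9
i=6 t=19 v=9: → [15,23); WM=9
i=7 t=24 v=8: → [20,28); WM=22; [5,13) fires=4 [10,18) fires=2
i=8 t=16 v=7: DROP (t<22-3); WM=22
i=9 t=26 v=7: → [25,33),[20,28); WM=24; [15,23) fires=1
i=10 t=30 v=3: → [30,38),[25,33); WM=24
i=11 t=20 v=7: DROP (t<24-3); WM=28; [20,28) fires=2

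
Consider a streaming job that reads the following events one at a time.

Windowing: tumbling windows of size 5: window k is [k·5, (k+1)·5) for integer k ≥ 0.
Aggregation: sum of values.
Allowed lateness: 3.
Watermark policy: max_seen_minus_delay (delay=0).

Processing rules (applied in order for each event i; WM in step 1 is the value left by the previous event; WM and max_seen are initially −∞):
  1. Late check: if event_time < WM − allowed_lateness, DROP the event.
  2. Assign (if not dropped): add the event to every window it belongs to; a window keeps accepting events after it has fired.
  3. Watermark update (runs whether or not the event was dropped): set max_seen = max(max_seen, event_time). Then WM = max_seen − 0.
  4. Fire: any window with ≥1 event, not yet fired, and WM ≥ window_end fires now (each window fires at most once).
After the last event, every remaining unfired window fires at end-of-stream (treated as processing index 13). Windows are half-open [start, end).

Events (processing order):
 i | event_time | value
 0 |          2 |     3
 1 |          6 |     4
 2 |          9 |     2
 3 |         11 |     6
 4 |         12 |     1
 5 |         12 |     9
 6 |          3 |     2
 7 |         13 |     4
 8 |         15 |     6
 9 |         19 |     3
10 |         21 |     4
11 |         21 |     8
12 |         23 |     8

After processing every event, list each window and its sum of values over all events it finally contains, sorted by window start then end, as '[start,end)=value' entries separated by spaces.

i=0 t=2 v=3: → [0,5); WM=2
i=1 t=6 v=4: → [5,10); WM=6; [0,5) fires=3
i=2 t=9 v=2: → [5,10); WM=9
i=3 t=11 v=6: → [10,15); WM=11; [5,10) fires=6
i=4 t=12 v=1: → [10,15); WM=12
i=5 t=12 v=9: → [10,15); WM=12
i=6 t=3 v=2: DROP (t<12-3); WM=12
i=7 t=13 v=4: → [10,15); WM=13
i=8 t=15 v=6: → [15,20); WM=15; [10,15) fires=20
i=9 t=19 v=3: → [15,20); WM=19
i=10 t=21 v=4: → [20,25); WM=21; [15,20) fires=9
i=11 t=21 v=8: → [20,25); WM=21
i=12 t=23 v=8: → [20,25); WM=23

[0,5)=3 [5,10)=6 [10,15)=20 [15,20)=9 [20,25)=20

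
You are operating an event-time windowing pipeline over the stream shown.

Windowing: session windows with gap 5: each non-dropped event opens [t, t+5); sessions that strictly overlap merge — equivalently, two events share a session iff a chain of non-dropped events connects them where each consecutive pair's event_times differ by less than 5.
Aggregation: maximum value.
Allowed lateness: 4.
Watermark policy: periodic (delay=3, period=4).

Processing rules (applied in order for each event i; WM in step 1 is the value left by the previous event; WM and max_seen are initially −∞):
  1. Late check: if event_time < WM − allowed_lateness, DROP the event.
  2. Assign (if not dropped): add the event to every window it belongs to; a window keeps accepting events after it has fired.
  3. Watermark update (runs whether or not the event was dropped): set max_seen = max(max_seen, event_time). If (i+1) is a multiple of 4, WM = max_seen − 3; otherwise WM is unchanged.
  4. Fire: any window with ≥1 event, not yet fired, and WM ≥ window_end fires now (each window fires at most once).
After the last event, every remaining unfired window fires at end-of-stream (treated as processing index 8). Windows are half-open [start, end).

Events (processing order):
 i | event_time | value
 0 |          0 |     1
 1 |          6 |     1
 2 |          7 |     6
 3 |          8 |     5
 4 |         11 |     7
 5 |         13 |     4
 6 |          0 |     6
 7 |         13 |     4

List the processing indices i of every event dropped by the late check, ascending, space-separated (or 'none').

6

i=0 t=0 v=1: → [0,5); WM=−∞
i=1 t=6 v=1: → [6,11); WM=−∞
i=2 t=7 v=6: → [6,12); WM=−∞
i=3 t=8 v=5: → [6,13); WM=5
i=4 t=11 v=7: → [6,16); WM=5
i=5 t=13 v=4: → [6,18); WM=5
i=6 t=0 v=6: DROP (t<5-4); WM=5
i=7 t=13 v=4: → [6,18); WM=10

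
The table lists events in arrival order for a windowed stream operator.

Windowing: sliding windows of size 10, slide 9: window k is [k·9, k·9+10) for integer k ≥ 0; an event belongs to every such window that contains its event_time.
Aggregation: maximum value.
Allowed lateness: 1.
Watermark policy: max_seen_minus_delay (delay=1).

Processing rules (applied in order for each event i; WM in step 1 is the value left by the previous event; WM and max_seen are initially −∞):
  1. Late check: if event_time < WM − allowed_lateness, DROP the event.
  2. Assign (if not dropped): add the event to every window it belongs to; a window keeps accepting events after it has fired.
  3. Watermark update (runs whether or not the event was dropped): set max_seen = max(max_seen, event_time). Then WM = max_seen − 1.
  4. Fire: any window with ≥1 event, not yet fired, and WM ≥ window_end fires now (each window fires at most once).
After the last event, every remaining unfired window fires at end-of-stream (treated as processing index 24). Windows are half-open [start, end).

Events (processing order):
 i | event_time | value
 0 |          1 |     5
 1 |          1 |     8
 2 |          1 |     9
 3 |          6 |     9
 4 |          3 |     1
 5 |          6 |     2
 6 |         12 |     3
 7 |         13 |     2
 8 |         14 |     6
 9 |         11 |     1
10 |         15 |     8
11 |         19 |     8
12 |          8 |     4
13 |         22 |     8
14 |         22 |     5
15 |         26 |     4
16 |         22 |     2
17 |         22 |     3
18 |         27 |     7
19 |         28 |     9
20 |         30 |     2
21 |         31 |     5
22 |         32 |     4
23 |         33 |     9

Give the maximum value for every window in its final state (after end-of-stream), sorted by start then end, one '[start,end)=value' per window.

[0,10)=9 [9,19)=8 [18,28)=8 [27,37)=9

i=0 t=1 v=5: → [0,10); WM=0
i=1 t=1 v=8: → [0,10); WM=0
i=2 t=1 v=9: → [0,10); WM=0
i=3 t=6 v=9: → [0,10); WM=5
i=4 t=3 v=1: DROP (t<5-1); WM=5
i=5 t=6 v=2: → [0,10); WM=5
i=6 t=12 v=3: → [9,19); WM=11; [0,10) fires=9
i=7 t=13 v=2: → [9,19); WM=12
i=8 t=14 v=6: → [9,19); WM=13
i=9 t=11 v=1: DROP (t<13-1); WM=13
i=10 t=15 v=8: → [9,19); WM=14
i=11 t=19 v=8: → [18,28); WM=18
i=12 t=8 v=4: DROP (t<18-1); WM=18
i=13 t=22 v=8: → [18,28); WM=21; [9,19) fires=8
i=14 t=22 v=5: → [18,28); WM=21
i=15 t=26 v=4: → [18,28); WM=25
i=16 t=22 v=2: DROP (t<25-1); WM=25
i=17 t=22 v=3: DROP (t<25-1); WM=25
i=18 t=27 v=7: → [27,37),[18,28); WM=26
i=19 t=28 v=9: → [27,37); WM=27
i=20 t=30 v=2: → [27,37); WM=29; [18,28) fires=8
i=21 t=31 v=5: → [27,37); WM=30
i=22 t=32 v=4: → [27,37); WM=31
i=23 t=33 v=9: → [27,37); WM=32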